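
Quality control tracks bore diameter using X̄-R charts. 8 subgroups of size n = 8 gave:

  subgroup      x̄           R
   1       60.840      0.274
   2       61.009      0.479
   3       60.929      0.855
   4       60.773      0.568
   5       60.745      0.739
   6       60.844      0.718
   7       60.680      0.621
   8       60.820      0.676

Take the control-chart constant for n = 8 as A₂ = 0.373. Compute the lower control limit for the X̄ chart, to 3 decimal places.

60.600

X̄̄ = (60.840 + 61.009 + 60.929 + 60.773 + 60.745 + 60.844 + 60.680 + 60.820) / 8 = 486.6400 / 8 = 60.8300
R̄ = (0.274 + 0.479 + 0.855 + 0.568 + 0.739 + 0.718 + 0.621 + 0.676) / 8 = 4.9300 / 8 = 0.6162
LCL = X̄̄ − A₂·R̄ = 60.8300 − 0.373 × 0.6162 = 60.6001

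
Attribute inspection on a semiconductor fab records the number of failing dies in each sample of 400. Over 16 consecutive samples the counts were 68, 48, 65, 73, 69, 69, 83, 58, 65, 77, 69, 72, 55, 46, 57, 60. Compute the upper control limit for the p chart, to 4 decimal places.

p̄ = Σdᵢ / (k·n) = 1034 / (16 × 400) = 0.16156
UCL = p̄ + 3·√(p̄(1−p̄)/n) = 0.16156 + 3 × √(0.16156×0.83844/400) = 0.16156 + 3 × 0.01840 = 0.21677

0.2168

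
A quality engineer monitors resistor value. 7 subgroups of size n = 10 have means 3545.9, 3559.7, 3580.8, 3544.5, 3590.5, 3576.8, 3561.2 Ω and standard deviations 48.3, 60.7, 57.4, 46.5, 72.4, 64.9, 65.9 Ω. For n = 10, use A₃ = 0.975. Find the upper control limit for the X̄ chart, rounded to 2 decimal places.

X̄̄ = (3545.9 + 3559.7 + 3580.8 + 3544.5 + 3590.5 + 3576.8 + 3561.2) / 7 = 3565.6286
s̄ = (48.3 + 60.7 + 57.4 + 46.5 + 72.4 + 64.9 + 65.9) / 7 = 59.4429
UCL = X̄̄ + A₃·s̄ = 3565.6286 + 0.975 × 59.4429 = 3623.5854

3623.59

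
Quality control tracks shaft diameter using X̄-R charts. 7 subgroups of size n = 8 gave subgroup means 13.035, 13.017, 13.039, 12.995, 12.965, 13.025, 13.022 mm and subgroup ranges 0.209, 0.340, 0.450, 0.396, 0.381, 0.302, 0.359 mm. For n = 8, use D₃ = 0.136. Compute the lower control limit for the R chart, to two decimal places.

R̄ = (0.209 + 0.340 + 0.450 + 0.396 + 0.381 + 0.302 + 0.359) / 7 = 2.4370 / 7 = 0.3481
LCL_R = D₃·R̄ = 0.136 × 0.3481 = 0.0473

0.05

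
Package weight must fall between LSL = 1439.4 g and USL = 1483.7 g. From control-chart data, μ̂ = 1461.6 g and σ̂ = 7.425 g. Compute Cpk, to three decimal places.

0.992

Cpu = (USL − μ̂) / (3σ̂) = (1483.7 − 1461.6) / (3 × 7.425) = 0.9921; Cpl = (μ̂ − LSL) / (3σ̂) = (1461.6 − 1439.4) / (3 × 7.425) = 0.9966; Cpk = min(Cpu, Cpl) = 0.9921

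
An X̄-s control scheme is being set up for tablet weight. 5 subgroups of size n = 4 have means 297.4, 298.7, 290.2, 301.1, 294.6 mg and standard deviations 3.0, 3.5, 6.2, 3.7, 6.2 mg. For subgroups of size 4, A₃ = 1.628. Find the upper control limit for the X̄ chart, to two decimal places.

303.76

X̄̄ = (297.4 + 298.7 + 290.2 + 301.1 + 294.6) / 5 = 296.4000
s̄ = (3.0 + 3.5 + 6.2 + 3.7 + 6.2) / 5 = 4.5200
UCL = X̄̄ + A₃·s̄ = 296.4000 + 1.628 × 4.5200 = 303.7586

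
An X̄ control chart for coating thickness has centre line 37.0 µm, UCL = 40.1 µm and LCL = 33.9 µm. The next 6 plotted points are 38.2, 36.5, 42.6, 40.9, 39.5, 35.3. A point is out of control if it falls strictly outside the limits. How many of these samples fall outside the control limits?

Compare each point to [33.9, 40.1]: sample 3 = 42.6 > UCL; sample 4 = 40.9 > UCL.

2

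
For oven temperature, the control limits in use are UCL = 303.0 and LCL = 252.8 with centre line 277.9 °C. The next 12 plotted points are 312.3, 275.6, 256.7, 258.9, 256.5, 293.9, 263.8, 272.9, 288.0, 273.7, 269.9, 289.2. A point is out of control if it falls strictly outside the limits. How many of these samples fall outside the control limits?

1

Compare each point to [252.8, 303.0]: sample 1 = 312.3 > UCL.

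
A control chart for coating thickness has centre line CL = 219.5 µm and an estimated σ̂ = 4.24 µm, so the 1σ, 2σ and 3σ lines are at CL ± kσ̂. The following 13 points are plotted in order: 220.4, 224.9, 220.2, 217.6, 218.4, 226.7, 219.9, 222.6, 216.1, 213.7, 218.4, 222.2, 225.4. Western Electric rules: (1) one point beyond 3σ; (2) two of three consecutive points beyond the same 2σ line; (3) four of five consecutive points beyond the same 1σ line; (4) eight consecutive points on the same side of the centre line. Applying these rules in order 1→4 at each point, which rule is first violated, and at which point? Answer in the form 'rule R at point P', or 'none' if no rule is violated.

Zone of each point (C = within 1σ̂, B = 1σ̂–2σ̂, A = 2σ̂–3σ̂, * = beyond 3σ̂; sign = side of CL): 1:+C, 2:+B, 3:+C, 4:-C, 5:-C, 6:+B, 7:+C, 8:+C, 9:-C, 10:-B, 11:-C, 12:+C, 13:+B
No rule fires across all 13 points.

none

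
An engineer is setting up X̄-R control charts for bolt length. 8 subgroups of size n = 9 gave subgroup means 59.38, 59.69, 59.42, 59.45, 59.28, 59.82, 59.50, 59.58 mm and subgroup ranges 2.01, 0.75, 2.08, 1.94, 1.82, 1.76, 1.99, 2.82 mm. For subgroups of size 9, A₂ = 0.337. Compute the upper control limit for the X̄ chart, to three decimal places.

X̄̄ = (59.38 + 59.69 + 59.42 + 59.45 + 59.28 + 59.82 + 59.50 + 59.58) / 8 = 476.1200 / 8 = 59.5150
R̄ = (2.01 + 0.75 + 2.08 + 1.94 + 1.82 + 1.76 + 1.99 + 2.82) / 8 = 15.1700 / 8 = 1.8962
UCL = X̄̄ + A₂·R̄ = 59.5150 + 0.337 × 1.8962 = 60.1540

60.154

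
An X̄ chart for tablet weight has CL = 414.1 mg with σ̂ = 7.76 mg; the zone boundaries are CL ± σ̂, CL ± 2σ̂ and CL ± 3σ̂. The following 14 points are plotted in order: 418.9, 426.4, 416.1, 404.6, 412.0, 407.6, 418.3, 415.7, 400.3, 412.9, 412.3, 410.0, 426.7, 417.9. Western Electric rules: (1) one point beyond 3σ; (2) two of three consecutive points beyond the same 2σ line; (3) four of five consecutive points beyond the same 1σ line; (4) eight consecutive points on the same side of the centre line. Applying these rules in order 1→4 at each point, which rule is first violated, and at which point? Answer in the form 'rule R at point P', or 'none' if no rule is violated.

Zone of each point (C = within 1σ̂, B = 1σ̂–2σ̂, A = 2σ̂–3σ̂, * = beyond 3σ̂; sign = side of CL): 1:+C, 2:+B, 3:+C, 4:-B, 5:-C, 6:-C, 7:+C, 8:+C, 9:-B, 10:-C, 11:-C, 12:-C, 13:+B, 14:+C
No rule fires across all 14 points.

none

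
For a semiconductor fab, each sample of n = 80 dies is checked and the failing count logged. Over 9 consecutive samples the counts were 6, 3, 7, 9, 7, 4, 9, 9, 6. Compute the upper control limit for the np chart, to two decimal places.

14.08

p̄ = Σdᵢ / (k·n) = 60 / (9 × 80) = 0.08333
UCL = np̄ + 3·√(np̄(1−p̄)) = 6.6667 + 3 × √(6.6667×0.91667) = 6.6667 + 3 × 2.4721 = 14.0829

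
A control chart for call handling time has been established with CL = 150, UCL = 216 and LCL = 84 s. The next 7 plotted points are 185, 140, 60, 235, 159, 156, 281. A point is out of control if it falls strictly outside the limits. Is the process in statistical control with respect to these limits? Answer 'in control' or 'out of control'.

Compare each point to [84, 216]: sample 3 = 60 < LCL; sample 4 = 235 > UCL; sample 7 = 281 > UCL.

out of control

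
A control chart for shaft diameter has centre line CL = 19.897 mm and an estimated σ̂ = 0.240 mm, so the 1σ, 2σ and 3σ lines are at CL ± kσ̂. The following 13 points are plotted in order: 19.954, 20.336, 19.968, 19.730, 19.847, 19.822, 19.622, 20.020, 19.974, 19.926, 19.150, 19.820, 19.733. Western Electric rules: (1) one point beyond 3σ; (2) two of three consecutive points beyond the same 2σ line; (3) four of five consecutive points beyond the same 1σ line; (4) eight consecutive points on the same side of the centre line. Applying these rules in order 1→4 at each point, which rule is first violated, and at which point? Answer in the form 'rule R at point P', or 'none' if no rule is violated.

Zone of each point (C = within 1σ̂, B = 1σ̂–2σ̂, A = 2σ̂–3σ̂, * = beyond 3σ̂; sign = side of CL): 1:+C, 2:+B, 3:+C, 4:-C, 5:-C, 6:-C, 7:-B, 8:+C, 9:+C, 10:+C, 11:-*, 12:-C, 13:-C
Rule 1 (one point beyond the 3σ limits) is satisfied at point 11.

rule 1 at point 11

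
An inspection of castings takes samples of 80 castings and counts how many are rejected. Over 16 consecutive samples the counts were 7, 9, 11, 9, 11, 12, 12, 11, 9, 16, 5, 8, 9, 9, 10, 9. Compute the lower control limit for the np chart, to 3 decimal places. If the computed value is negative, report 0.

p̄ = Σdᵢ / (k·n) = 157 / (16 × 80) = 0.12266
LCL = np̄ − 3·√(np̄(1−p̄)) = 9.8125 − 3 × 2.9341 = 1.0102

1.010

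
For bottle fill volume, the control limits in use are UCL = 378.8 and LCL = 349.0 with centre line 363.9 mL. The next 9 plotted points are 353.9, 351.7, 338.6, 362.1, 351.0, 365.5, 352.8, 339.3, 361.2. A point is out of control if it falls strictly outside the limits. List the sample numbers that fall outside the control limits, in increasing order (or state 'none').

Compare each point to [349.0, 378.8]: sample 3 = 338.6 < LCL; sample 8 = 339.3 < LCL.

3, 8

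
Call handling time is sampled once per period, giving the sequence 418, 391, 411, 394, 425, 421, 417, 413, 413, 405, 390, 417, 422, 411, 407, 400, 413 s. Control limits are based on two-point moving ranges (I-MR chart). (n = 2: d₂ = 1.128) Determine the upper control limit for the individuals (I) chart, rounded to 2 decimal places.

442.63

X̄ = (418 + 391 + 411 + 394 + 425 + 421 + 417 + 413 + 413 + 405 + 390 + 417 + 422 + 411 + 407 + 400 + 413) / 17 = 409.8824
Moving ranges: 27, 20, 17, 31, 4, 4, 4, 0, 8, 15, 27, 5, 11, 4, 7, 13; M̄R̄ = 197.0000 / 16 = 12.3125
UCL = X̄ + 3·M̄R̄/d₂ = 409.8824 + 3 × 12.3125 / 1.128 = 442.6284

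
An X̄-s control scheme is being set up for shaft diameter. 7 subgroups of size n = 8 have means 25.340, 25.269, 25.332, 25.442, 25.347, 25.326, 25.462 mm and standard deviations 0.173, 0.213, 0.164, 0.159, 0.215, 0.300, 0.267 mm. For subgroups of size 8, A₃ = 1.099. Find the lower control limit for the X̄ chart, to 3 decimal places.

X̄̄ = (25.340 + 25.269 + 25.332 + 25.442 + 25.347 + 25.326 + 25.462) / 7 = 25.3597
s̄ = (0.173 + 0.213 + 0.164 + 0.159 + 0.215 + 0.300 + 0.267) / 7 = 0.2130
LCL = X̄̄ − A₃·s̄ = 25.3597 − 1.099 × 0.2130 = 25.1256

25.126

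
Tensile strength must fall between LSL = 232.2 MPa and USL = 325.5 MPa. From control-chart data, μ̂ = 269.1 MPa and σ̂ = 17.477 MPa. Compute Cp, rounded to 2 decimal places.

0.89

Cp = (USL − LSL) / (6σ̂) = (325.5 − 232.2) / (6 × 17.477) = 93.3000 / 104.8620 = 0.8897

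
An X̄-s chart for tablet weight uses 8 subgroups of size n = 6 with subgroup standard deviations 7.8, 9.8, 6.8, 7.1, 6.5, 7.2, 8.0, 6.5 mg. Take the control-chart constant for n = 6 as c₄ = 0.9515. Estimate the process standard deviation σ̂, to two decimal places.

7.84

s̄ = (7.8 + 9.8 + 6.8 + 7.1 + 6.5 + 7.2 + 8.0 + 6.5) / 8 = 7.4625
σ̂ = s̄ / c₄ = 7.4625 / 0.9515 = 7.8429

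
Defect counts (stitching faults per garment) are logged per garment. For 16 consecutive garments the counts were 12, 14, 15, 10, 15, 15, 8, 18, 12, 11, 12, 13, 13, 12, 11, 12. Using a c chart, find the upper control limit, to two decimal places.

c̄ = (12 + 14 + 15 + 10 + 15 + 15 + 8 + 18 + 12 + 11 + 12 + 13 + 13 + 12 + 11 + 12) / 16 = 203 / 16 = 12.6875
UCL = c̄ + 3√c̄ = 12.6875 + 3 × √12.6875 = 12.6875 + 3 × 3.5620 = 23.3734

23.37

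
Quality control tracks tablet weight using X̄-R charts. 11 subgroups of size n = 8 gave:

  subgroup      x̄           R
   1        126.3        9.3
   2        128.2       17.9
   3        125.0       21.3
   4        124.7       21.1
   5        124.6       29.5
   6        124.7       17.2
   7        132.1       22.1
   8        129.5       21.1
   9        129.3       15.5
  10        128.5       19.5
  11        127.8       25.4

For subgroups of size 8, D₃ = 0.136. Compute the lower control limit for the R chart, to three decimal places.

2.719

R̄ = (9.3 + 17.9 + 21.3 + 21.1 + 29.5 + 17.2 + 22.1 + 21.1 + 15.5 + 19.5 + 25.4) / 11 = 219.9000 / 11 = 19.9909
LCL_R = D₃·R̄ = 0.136 × 19.9909 = 2.7188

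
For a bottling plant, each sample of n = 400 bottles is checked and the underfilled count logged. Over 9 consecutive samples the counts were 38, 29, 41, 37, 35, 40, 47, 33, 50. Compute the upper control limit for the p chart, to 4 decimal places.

p̄ = Σdᵢ / (k·n) = 350 / (9 × 400) = 0.09722
UCL = p̄ + 3·√(p̄(1−p̄)/n) = 0.09722 + 3 × √(0.09722×0.90278/400) = 0.09722 + 3 × 0.01481 = 0.14166

0.1417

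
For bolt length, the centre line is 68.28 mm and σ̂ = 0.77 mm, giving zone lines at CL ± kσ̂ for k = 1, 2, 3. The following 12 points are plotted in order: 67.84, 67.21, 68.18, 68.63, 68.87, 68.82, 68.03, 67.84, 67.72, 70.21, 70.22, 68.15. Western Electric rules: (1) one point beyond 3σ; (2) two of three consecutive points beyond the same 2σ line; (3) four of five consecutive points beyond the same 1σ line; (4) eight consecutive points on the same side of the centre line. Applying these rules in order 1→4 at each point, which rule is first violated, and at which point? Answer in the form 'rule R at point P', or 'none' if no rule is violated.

rule 2 at point 11

Zone of each point (C = within 1σ̂, B = 1σ̂–2σ̂, A = 2σ̂–3σ̂, * = beyond 3σ̂; sign = side of CL): 1:-C, 2:-B, 3:-C, 4:+C, 5:+C, 6:+C, 7:-C, 8:-C, 9:-C, 10:+A, 11:+A, 12:-C
Rule 2 (two of three consecutive points beyond the same 2σ limit) is satisfied at point 11.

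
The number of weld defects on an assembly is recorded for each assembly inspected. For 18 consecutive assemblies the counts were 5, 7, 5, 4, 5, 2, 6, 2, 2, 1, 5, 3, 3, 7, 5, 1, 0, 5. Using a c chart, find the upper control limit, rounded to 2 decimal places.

c̄ = (5 + 7 + 5 + 4 + 5 + 2 + 6 + 2 + 2 + 1 + 5 + 3 + 3 + 7 + 5 + 1 + 0 + 5) / 18 = 68 / 18 = 3.7778
UCL = c̄ + 3√c̄ = 3.7778 + 3 × √3.7778 = 3.7778 + 3 × 1.9437 = 9.6087

9.61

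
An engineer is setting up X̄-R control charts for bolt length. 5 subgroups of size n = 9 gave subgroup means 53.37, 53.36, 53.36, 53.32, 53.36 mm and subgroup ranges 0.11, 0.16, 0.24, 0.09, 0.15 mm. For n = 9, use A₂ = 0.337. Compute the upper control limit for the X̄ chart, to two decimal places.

X̄̄ = (53.37 + 53.36 + 53.36 + 53.32 + 53.36) / 5 = 266.7700 / 5 = 53.3540
R̄ = (0.11 + 0.16 + 0.24 + 0.09 + 0.15) / 5 = 0.7500 / 5 = 0.1500
UCL = X̄̄ + A₂·R̄ = 53.3540 + 0.337 × 0.1500 = 53.4046

53.40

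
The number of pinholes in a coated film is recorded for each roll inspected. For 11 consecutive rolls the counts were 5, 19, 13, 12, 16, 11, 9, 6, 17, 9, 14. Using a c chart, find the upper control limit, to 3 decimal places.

22.262

c̄ = (5 + 19 + 13 + 12 + 16 + 11 + 9 + 6 + 17 + 9 + 14) / 11 = 131 / 11 = 11.9091
UCL = c̄ + 3√c̄ = 11.9091 + 3 × √11.9091 = 11.9091 + 3 × 3.4510 = 22.2620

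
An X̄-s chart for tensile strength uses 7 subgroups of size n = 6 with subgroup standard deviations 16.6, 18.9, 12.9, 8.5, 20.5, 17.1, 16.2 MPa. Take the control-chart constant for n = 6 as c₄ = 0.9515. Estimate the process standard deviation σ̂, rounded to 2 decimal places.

16.62

s̄ = (16.6 + 18.9 + 12.9 + 8.5 + 20.5 + 17.1 + 16.2) / 7 = 15.8143
σ̂ = s̄ / c₄ = 15.8143 / 0.9515 = 16.6204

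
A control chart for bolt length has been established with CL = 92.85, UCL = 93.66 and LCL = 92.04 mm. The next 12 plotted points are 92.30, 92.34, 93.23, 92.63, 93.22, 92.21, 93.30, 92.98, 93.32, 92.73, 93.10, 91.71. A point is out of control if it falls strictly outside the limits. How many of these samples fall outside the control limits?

Compare each point to [92.04, 93.66]: sample 12 = 91.71 < LCL.

1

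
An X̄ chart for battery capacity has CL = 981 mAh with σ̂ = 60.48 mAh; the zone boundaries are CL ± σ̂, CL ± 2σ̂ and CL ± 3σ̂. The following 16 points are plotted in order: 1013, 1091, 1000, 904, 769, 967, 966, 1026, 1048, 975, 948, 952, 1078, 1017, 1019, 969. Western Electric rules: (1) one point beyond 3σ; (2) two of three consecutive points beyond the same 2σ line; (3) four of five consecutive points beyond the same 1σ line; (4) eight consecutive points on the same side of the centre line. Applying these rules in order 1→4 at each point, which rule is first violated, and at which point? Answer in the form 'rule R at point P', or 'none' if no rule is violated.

Zone of each point (C = within 1σ̂, B = 1σ̂–2σ̂, A = 2σ̂–3σ̂, * = beyond 3σ̂; sign = side of CL): 1:+C, 2:+B, 3:+C, 4:-B, 5:-*, 6:-C, 7:-C, 8:+C, 9:+B, 10:-C, 11:-C, 12:-C, 13:+B, 14:+C, 15:+C, 16:-C
Rule 1 (one point beyond the 3σ limits) is satisfied at point 5.

rule 1 at point 5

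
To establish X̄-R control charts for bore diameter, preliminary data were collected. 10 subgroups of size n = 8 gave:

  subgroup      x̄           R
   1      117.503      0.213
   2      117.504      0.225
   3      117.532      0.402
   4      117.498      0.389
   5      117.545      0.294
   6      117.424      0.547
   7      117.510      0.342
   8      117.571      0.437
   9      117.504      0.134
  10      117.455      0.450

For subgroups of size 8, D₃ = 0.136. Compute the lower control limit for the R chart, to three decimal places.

0.047

R̄ = (0.213 + 0.225 + 0.402 + 0.389 + 0.294 + 0.547 + 0.342 + 0.437 + 0.134 + 0.450) / 10 = 3.4330 / 10 = 0.3433
LCL_R = D₃·R̄ = 0.136 × 0.3433 = 0.0467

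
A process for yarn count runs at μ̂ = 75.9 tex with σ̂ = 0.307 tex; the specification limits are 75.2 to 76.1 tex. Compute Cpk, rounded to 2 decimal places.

0.22

Cpu = (USL − μ̂) / (3σ̂) = (76.1 − 75.9) / (3 × 0.307) = 0.2172; Cpl = (μ̂ − LSL) / (3σ̂) = (75.9 − 75.2) / (3 × 0.307) = 0.7600; Cpk = min(Cpu, Cpl) = 0.2172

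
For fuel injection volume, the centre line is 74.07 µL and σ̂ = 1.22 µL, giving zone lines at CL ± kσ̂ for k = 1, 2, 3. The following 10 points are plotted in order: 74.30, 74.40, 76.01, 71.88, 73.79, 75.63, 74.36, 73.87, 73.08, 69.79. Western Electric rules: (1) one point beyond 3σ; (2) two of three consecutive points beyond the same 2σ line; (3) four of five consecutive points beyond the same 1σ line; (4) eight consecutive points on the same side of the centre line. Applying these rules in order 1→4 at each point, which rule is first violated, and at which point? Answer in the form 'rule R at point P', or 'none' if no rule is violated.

Zone of each point (C = within 1σ̂, B = 1σ̂–2σ̂, A = 2σ̂–3σ̂, * = beyond 3σ̂; sign = side of CL): 1:+C, 2:+C, 3:+B, 4:-B, 5:-C, 6:+B, 7:+C, 8:-C, 9:-C, 10:-*
Rule 1 (one point beyond the 3σ limits) is satisfied at point 10.

rule 1 at point 10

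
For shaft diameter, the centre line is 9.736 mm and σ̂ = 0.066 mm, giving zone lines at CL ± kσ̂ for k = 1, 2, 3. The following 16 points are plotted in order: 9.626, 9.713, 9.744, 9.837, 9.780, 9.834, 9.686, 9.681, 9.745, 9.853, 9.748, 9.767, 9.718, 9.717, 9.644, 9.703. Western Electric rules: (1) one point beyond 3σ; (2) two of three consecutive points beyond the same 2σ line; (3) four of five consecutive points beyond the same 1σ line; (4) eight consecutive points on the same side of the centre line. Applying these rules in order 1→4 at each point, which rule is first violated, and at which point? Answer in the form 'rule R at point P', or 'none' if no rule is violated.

Zone of each point (C = within 1σ̂, B = 1σ̂–2σ̂, A = 2σ̂–3σ̂, * = beyond 3σ̂; sign = side of CL): 1:-B, 2:-C, 3:+C, 4:+B, 5:+C, 6:+B, 7:-C, 8:-C, 9:+C, 10:+B, 11:+C, 12:+C, 13:-C, 14:-C, 15:-B, 16:-C
No rule fires across all 16 points.

none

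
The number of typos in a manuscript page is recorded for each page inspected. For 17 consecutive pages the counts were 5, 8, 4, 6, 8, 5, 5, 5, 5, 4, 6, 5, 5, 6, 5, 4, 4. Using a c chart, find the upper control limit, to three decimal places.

c̄ = (5 + 8 + 4 + 6 + 8 + 5 + 5 + 5 + 5 + 4 + 6 + 5 + 5 + 6 + 5 + 4 + 4) / 17 = 90 / 17 = 5.2941
UCL = c̄ + 3√c̄ = 5.2941 + 3 × √5.2941 = 5.2941 + 3 × 2.3009 = 12.1968

12.197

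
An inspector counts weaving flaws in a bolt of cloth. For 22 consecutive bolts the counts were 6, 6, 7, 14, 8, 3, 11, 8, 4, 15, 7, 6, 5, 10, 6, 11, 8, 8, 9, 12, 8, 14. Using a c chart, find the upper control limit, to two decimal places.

c̄ = (6 + 6 + 7 + 14 + 8 + 3 + 11 + 8 + 4 + 15 + 7 + 6 + 5 + 10 + 6 + 11 + 8 + 8 + 9 + 12 + 8 + 14) / 22 = 186 / 22 = 8.4545
UCL = c̄ + 3√c̄ = 8.4545 + 3 × √8.4545 = 8.4545 + 3 × 2.9077 = 17.1776

17.18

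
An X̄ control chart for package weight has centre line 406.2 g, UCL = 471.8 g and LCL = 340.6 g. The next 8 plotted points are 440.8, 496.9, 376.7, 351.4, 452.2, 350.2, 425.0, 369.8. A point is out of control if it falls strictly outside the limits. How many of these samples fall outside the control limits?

1

Compare each point to [340.6, 471.8]: sample 2 = 496.9 > UCL.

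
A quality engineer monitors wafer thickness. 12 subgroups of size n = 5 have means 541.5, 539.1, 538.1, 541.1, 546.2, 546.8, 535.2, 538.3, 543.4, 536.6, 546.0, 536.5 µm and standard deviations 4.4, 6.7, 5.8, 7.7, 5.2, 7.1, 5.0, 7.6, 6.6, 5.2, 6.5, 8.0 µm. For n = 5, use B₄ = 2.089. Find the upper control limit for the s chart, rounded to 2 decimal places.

s̄ = (4.4 + 6.7 + 5.8 + 7.7 + 5.2 + 7.1 + 5.0 + 7.6 + 6.6 + 5.2 + 6.5 + 8.0) / 12 = 6.3167
UCL_s = B₄·s̄ = 2.089 × 6.3167 = 13.1955

13.20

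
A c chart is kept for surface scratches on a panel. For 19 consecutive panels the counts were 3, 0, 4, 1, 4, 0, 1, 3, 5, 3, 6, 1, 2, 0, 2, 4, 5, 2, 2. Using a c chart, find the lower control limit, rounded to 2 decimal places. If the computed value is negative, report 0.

0.00

c̄ = (3 + 0 + 4 + 1 + 4 + 0 + 1 + 3 + 5 + 3 + 6 + 1 + 2 + 0 + 2 + 4 + 5 + 2 + 2) / 19 = 48 / 19 = 2.5263
LCL = c̄ − 3√c̄ = 2.5263 − 3 × 1.5894 = -2.2420 → 0 (cannot be negative)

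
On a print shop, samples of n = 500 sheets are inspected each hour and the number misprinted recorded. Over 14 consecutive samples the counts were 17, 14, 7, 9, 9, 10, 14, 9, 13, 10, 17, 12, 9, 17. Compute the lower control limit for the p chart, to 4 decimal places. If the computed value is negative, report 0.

0.0034

p̄ = Σdᵢ / (k·n) = 167 / (14 × 500) = 0.02386
LCL = p̄ − 3·√(p̄(1−p̄)/n) = 0.02386 − 3 × 0.00682 = 0.00338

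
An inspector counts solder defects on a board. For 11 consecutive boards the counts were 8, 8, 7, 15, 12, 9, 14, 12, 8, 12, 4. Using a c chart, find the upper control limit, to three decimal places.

c̄ = (8 + 8 + 7 + 15 + 12 + 9 + 14 + 12 + 8 + 12 + 4) / 11 = 109 / 11 = 9.9091
UCL = c̄ + 3√c̄ = 9.9091 + 3 × √9.9091 = 9.9091 + 3 × 3.1479 = 19.3527

19.353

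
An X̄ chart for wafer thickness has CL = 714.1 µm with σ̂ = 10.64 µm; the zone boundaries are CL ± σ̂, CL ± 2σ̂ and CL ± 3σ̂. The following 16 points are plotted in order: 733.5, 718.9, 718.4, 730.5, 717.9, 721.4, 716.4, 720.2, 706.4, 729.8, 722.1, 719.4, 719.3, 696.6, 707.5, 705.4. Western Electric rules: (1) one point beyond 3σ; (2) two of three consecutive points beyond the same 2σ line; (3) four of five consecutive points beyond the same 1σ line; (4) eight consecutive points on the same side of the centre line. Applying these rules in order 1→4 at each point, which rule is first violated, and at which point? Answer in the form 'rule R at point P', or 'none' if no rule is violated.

rule 4 at point 8

Zone of each point (C = within 1σ̂, B = 1σ̂–2σ̂, A = 2σ̂–3σ̂, * = beyond 3σ̂; sign = side of CL): 1:+B, 2:+C, 3:+C, 4:+B, 5:+C, 6:+C, 7:+C, 8:+C, 9:-C, 10:+B, 11:+C, 12:+C, 13:+C, 14:-B, 15:-C, 16:-C
Rule 4 (eight consecutive points on the same side of the centre line) is satisfied at point 8.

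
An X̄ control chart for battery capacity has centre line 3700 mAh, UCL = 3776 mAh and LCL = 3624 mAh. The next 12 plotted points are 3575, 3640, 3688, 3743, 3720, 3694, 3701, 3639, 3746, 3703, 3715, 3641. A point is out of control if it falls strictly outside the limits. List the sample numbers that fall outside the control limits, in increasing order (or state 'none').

Compare each point to [3624, 3776]: sample 1 = 3575 < LCL.

1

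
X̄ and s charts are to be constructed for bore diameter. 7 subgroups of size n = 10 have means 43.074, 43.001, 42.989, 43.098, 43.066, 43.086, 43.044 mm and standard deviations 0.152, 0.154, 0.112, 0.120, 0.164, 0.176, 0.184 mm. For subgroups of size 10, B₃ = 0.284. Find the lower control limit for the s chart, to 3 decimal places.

s̄ = (0.152 + 0.154 + 0.112 + 0.120 + 0.164 + 0.176 + 0.184) / 7 = 0.1517
LCL_s = B₃·s̄ = 0.284 × 0.1517 = 0.0431

0.043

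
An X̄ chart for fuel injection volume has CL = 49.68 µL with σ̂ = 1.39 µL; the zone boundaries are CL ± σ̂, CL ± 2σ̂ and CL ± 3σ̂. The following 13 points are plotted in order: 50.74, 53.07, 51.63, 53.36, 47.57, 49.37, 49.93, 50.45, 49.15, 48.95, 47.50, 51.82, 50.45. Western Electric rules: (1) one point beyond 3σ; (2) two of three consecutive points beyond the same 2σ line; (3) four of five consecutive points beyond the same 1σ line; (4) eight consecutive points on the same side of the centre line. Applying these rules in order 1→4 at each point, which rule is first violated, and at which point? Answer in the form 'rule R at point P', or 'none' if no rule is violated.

Zone of each point (C = within 1σ̂, B = 1σ̂–2σ̂, A = 2σ̂–3σ̂, * = beyond 3σ̂; sign = side of CL): 1:+C, 2:+A, 3:+B, 4:+A, 5:-B, 6:-C, 7:+C, 8:+C, 9:-C, 10:-C, 11:-B, 12:+B, 13:+C
Rule 2 (two of three consecutive points beyond the same 2σ limit) is satisfied at point 4.

rule 2 at point 4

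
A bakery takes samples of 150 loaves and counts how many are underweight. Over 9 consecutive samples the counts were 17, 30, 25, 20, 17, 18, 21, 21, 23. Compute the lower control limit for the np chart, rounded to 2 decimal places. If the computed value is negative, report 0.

8.50

p̄ = Σdᵢ / (k·n) = 192 / (9 × 150) = 0.14222
LCL = np̄ − 3·√(np̄(1−p̄)) = 21.3333 − 3 × 4.2778 = 8.5000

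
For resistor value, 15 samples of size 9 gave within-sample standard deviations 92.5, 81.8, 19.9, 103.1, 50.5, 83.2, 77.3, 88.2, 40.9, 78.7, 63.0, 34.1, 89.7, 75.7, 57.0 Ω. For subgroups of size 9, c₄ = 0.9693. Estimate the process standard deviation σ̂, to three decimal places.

s̄ = (92.5 + 81.8 + 19.9 + 103.1 + 50.5 + 83.2 + 77.3 + 88.2 + 40.9 + 78.7 + 63.0 + 34.1 + 89.7 + 75.7 + 57.0) / 15 = 69.0400
σ̂ = s̄ / c₄ = 69.0400 / 0.9693 = 71.2267

71.227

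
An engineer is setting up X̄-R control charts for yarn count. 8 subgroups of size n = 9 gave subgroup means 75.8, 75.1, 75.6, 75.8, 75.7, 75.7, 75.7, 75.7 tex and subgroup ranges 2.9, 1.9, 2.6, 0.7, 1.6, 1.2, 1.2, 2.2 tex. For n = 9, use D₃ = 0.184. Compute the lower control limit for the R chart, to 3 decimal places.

0.329

R̄ = (2.9 + 1.9 + 2.6 + 0.7 + 1.6 + 1.2 + 1.2 + 2.2) / 8 = 14.3000 / 8 = 1.7875
LCL_R = D₃·R̄ = 0.184 × 1.7875 = 0.3289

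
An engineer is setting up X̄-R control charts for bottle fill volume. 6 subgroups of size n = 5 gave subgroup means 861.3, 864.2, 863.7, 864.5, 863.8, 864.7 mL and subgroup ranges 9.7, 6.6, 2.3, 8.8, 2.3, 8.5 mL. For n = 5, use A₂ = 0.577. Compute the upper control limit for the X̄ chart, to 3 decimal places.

867.374

X̄̄ = (861.3 + 864.2 + 863.7 + 864.5 + 863.8 + 864.7) / 6 = 5182.2000 / 6 = 863.7000
R̄ = (9.7 + 6.6 + 2.3 + 8.8 + 2.3 + 8.5) / 6 = 38.2000 / 6 = 6.3667
UCL = X̄̄ + A₂·R̄ = 863.7000 + 0.577 × 6.3667 = 867.3736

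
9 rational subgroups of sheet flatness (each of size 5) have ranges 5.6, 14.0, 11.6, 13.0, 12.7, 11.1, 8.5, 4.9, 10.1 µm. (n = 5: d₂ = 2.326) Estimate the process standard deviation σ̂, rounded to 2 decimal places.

4.37

R̄ = (5.6 + 14.0 + 11.6 + 13.0 + 12.7 + 11.1 + 8.5 + 4.9 + 10.1) / 9 = 10.1667
σ̂ = R̄ / d₂ = 10.1667 / 2.326 = 4.3709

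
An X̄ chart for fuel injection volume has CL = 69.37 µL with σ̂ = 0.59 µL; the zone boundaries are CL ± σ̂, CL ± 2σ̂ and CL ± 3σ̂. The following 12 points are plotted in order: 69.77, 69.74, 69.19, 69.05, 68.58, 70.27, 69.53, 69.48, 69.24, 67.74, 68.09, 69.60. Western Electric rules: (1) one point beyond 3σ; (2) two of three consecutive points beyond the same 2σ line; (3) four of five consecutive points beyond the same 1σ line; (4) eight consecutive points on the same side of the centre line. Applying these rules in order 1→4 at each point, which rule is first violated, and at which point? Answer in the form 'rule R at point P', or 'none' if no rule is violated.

rule 2 at point 11

Zone of each point (C = within 1σ̂, B = 1σ̂–2σ̂, A = 2σ̂–3σ̂, * = beyond 3σ̂; sign = side of CL): 1:+C, 2:+C, 3:-C, 4:-C, 5:-B, 6:+B, 7:+C, 8:+C, 9:-C, 10:-A, 11:-A, 12:+C
Rule 2 (two of three consecutive points beyond the same 2σ limit) is satisfied at point 11.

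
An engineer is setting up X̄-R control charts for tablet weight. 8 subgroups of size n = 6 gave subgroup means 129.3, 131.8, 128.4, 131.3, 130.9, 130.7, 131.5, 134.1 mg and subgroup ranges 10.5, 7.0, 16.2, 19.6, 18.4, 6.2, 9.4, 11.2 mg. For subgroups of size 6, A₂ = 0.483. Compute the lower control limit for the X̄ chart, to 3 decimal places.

X̄̄ = (129.3 + 131.8 + 128.4 + 131.3 + 130.9 + 130.7 + 131.5 + 134.1) / 8 = 1048.0000 / 8 = 131.0000
R̄ = (10.5 + 7.0 + 16.2 + 19.6 + 18.4 + 6.2 + 9.4 + 11.2) / 8 = 98.5000 / 8 = 12.3125
LCL = X̄̄ − A₂·R̄ = 131.0000 − 0.483 × 12.3125 = 125.0531

125.053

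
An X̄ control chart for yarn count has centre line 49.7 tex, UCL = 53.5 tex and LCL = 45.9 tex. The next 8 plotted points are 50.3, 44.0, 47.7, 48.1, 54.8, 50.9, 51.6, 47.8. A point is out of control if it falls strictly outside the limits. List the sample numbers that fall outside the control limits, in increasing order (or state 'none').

Compare each point to [45.9, 53.5]: sample 2 = 44.0 < LCL; sample 5 = 54.8 > UCL.

2, 5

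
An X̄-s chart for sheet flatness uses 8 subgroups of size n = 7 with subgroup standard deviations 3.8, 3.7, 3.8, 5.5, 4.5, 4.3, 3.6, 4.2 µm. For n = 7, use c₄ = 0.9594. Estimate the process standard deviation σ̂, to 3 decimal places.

s̄ = (3.8 + 3.7 + 3.8 + 5.5 + 4.5 + 4.3 + 3.6 + 4.2) / 8 = 4.1750
σ̂ = s̄ / c₄ = 4.1750 / 0.9594 = 4.3517

4.352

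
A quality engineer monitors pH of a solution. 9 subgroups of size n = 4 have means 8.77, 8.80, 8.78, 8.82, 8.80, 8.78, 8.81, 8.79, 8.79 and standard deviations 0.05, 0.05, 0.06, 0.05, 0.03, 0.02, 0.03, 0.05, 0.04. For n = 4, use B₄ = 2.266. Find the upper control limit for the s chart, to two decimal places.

s̄ = (0.05 + 0.05 + 0.06 + 0.05 + 0.03 + 0.02 + 0.03 + 0.05 + 0.04) / 9 = 0.0422
UCL_s = B₄·s̄ = 2.266 × 0.0422 = 0.0957

0.10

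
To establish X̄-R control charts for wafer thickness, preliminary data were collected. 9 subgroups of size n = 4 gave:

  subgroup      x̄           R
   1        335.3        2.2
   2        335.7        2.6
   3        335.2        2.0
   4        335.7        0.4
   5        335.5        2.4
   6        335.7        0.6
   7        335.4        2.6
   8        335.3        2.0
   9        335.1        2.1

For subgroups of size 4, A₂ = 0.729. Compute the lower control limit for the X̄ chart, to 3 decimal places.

334.064

X̄̄ = (335.3 + 335.7 + 335.2 + 335.7 + 335.5 + 335.7 + 335.4 + 335.3 + 335.1) / 9 = 3018.9000 / 9 = 335.4333
R̄ = (2.2 + 2.6 + 2.0 + 0.4 + 2.4 + 0.6 + 2.6 + 2.0 + 2.1) / 9 = 16.9000 / 9 = 1.8778
LCL = X̄̄ − A₂·R̄ = 335.4333 − 0.729 × 1.8778 = 334.0644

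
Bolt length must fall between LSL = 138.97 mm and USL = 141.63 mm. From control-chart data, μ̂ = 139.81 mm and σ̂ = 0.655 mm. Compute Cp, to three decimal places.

0.677

Cp = (USL − LSL) / (6σ̂) = (141.63 − 138.97) / (6 × 0.655) = 2.6600 / 3.9300 = 0.6768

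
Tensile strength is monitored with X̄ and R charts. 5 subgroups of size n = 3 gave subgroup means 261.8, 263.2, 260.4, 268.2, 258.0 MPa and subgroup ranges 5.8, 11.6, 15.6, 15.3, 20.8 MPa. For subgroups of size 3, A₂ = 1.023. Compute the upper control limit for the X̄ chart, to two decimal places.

X̄̄ = (261.8 + 263.2 + 260.4 + 268.2 + 258.0) / 5 = 1311.6000 / 5 = 262.3200
R̄ = (5.8 + 11.6 + 15.6 + 15.3 + 20.8) / 5 = 69.1000 / 5 = 13.8200
UCL = X̄̄ + A₂·R̄ = 262.3200 + 1.023 × 13.8200 = 276.4579

276.46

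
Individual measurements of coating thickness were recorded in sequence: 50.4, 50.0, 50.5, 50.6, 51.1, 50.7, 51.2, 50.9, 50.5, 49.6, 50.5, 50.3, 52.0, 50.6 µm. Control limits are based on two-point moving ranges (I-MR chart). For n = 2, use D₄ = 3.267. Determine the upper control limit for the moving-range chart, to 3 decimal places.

2.061

Moving ranges: 0.4, 0.5, 0.1, 0.5, 0.4, 0.5, 0.3, 0.4, 0.9, 0.9, 0.2, 1.7, 1.4; M̄R̄ = 8.2000 / 13 = 0.6308
UCL_MR = D₄·M̄R̄ = 3.267 × 0.6308 = 2.0607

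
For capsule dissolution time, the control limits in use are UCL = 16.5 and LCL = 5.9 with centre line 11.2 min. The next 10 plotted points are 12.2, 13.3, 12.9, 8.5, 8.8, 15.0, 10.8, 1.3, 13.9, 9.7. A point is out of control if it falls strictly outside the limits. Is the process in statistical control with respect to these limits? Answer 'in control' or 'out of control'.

Compare each point to [5.9, 16.5]: sample 8 = 1.3 < LCL.

out of control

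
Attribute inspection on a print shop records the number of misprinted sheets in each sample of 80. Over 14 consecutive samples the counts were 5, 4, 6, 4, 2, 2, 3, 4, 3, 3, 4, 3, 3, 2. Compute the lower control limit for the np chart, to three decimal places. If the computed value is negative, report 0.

0.000

p̄ = Σdᵢ / (k·n) = 48 / (14 × 80) = 0.04286
LCL = np̄ − 3·√(np̄(1−p̄)) = 3.4286 − 3 × 1.8115 = -2.0060 → 0 (negative, so LCL = 0)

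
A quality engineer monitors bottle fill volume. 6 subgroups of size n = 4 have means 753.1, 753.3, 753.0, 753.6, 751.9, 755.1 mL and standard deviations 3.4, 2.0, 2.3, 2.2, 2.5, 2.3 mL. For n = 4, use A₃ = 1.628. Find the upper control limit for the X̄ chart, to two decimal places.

757.32

X̄̄ = (753.1 + 753.3 + 753.0 + 753.6 + 751.9 + 755.1) / 6 = 753.3333
s̄ = (3.4 + 2.0 + 2.3 + 2.2 + 2.5 + 2.3) / 6 = 2.4500
UCL = X̄̄ + A₃·s̄ = 753.3333 + 1.628 × 2.4500 = 757.3219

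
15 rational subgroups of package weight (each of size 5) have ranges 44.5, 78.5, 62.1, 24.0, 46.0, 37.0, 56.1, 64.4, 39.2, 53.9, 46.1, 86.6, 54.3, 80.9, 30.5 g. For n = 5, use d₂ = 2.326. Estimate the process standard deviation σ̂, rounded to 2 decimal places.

R̄ = (44.5 + 78.5 + 62.1 + 24.0 + 46.0 + 37.0 + 56.1 + 64.4 + 39.2 + 53.9 + 46.1 + 86.6 + 54.3 + 80.9 + 30.5) / 15 = 53.6067
σ̂ = R̄ / d₂ = 53.6067 / 2.326 = 23.0467

23.05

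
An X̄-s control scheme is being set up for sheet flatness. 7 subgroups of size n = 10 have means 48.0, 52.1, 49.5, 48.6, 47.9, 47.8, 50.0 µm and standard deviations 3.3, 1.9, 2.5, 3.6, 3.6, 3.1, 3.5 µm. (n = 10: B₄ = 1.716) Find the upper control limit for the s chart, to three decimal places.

5.271

s̄ = (3.3 + 1.9 + 2.5 + 3.6 + 3.6 + 3.1 + 3.5) / 7 = 3.0714
UCL_s = B₄·s̄ = 1.716 × 3.0714 = 5.2706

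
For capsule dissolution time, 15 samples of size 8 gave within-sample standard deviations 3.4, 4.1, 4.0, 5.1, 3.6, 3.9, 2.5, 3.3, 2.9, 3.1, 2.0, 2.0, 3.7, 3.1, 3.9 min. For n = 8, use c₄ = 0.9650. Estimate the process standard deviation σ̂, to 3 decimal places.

3.496

s̄ = (3.4 + 4.1 + 4.0 + 5.1 + 3.6 + 3.9 + 2.5 + 3.3 + 2.9 + 3.1 + 2.0 + 2.0 + 3.7 + 3.1 + 3.9) / 15 = 3.3733
σ̂ = s̄ / c₄ = 3.3733 / 0.9650 = 3.4957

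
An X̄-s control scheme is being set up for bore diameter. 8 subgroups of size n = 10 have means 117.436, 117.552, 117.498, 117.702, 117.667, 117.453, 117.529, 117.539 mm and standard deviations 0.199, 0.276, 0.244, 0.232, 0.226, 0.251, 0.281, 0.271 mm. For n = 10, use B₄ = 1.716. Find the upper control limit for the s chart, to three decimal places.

s̄ = (0.199 + 0.276 + 0.244 + 0.232 + 0.226 + 0.251 + 0.281 + 0.271) / 8 = 0.2475
UCL_s = B₄·s̄ = 1.716 × 0.2475 = 0.4247

0.425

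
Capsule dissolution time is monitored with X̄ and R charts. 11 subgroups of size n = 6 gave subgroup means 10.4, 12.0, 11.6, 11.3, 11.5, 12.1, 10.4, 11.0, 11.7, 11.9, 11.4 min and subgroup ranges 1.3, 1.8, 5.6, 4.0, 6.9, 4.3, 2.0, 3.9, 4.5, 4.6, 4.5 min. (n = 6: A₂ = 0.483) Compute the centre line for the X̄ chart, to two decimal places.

11.39

X̄̄ = (10.4 + 12.0 + 11.6 + 11.3 + 11.5 + 12.1 + 10.4 + 11.0 + 11.7 + 11.9 + 11.4) / 11 = 125.3000 / 11 = 11.3909
CL = X̄̄ = 11.3909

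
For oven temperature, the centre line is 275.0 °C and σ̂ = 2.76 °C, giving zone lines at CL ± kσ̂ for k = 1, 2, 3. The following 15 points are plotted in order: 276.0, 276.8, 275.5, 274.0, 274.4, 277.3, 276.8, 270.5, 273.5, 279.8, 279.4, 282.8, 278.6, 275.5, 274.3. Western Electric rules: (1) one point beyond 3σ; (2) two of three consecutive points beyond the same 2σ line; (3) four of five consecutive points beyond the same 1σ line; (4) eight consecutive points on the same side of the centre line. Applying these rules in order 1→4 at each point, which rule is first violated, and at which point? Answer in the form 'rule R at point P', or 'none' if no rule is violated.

rule 3 at point 13

Zone of each point (C = within 1σ̂, B = 1σ̂–2σ̂, A = 2σ̂–3σ̂, * = beyond 3σ̂; sign = side of CL): 1:+C, 2:+C, 3:+C, 4:-C, 5:-C, 6:+C, 7:+C, 8:-B, 9:-C, 10:+B, 11:+B, 12:+A, 13:+B, 14:+C, 15:-C
Rule 3 (four of five consecutive points beyond the same 1σ limit) is satisfied at point 13.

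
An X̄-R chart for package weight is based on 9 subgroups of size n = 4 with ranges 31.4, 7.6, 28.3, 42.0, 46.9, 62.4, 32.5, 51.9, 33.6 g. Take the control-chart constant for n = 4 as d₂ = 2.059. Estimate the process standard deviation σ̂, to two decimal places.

R̄ = (31.4 + 7.6 + 28.3 + 42.0 + 46.9 + 62.4 + 32.5 + 51.9 + 33.6) / 9 = 37.4000
σ̂ = R̄ / d₂ = 37.4000 / 2.059 = 18.1642

18.16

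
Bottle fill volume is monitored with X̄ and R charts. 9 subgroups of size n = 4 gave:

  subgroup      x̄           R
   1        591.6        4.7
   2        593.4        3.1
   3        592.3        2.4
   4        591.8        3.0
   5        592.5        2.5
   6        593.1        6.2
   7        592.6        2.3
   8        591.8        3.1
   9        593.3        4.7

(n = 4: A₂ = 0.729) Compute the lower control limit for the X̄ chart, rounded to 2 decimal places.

589.90

X̄̄ = (591.6 + 593.4 + 592.3 + 591.8 + 592.5 + 593.1 + 592.6 + 591.8 + 593.3) / 9 = 5332.4000 / 9 = 592.4889
R̄ = (4.7 + 3.1 + 2.4 + 3.0 + 2.5 + 6.2 + 2.3 + 3.1 + 4.7) / 9 = 32.0000 / 9 = 3.5556
LCL = X̄̄ − A₂·R̄ = 592.4889 − 0.729 × 3.5556 = 589.8969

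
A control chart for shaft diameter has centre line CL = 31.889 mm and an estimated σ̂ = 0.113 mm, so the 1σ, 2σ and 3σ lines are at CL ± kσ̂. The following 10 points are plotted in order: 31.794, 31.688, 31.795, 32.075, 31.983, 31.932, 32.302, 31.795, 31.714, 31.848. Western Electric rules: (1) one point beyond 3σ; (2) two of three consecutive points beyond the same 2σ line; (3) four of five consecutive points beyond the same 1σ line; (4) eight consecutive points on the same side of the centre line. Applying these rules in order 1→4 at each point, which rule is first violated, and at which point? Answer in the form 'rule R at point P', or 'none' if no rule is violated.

rule 1 at point 7

Zone of each point (C = within 1σ̂, B = 1σ̂–2σ̂, A = 2σ̂–3σ̂, * = beyond 3σ̂; sign = side of CL): 1:-C, 2:-B, 3:-C, 4:+B, 5:+C, 6:+C, 7:+*, 8:-C, 9:-B, 10:-C
Rule 1 (one point beyond the 3σ limits) is satisfied at point 7.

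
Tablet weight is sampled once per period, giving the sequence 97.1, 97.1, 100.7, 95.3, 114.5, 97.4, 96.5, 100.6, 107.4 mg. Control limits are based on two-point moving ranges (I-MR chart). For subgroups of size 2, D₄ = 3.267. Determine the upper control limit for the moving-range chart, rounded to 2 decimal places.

23.32

Moving ranges: 0.0, 3.6, 5.4, 19.2, 17.1, 0.9, 4.1, 6.8; M̄R̄ = 57.1000 / 8 = 7.1375
UCL_MR = D₄·M̄R̄ = 3.267 × 7.1375 = 23.3182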